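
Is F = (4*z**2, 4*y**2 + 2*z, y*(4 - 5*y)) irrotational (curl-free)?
No, ∇×F = (2 - 10*y, 8*z, 0)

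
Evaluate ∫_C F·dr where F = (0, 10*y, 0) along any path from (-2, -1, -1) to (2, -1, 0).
0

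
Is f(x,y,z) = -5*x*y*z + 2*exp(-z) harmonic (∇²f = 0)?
No, ∇²f = 2*exp(-z)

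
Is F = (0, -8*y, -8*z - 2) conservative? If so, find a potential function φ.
Yes, F is conservative. φ = -4*y**2 - 4*z**2 - 2*z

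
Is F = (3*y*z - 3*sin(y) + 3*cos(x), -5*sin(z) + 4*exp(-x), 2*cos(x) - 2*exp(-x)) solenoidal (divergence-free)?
No, ∇·F = -3*sin(x)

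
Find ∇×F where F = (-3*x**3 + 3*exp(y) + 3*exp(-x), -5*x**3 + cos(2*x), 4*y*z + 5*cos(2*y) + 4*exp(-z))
(4*z - 10*sin(2*y), 0, -15*x**2 - 3*exp(y) - 2*sin(2*x))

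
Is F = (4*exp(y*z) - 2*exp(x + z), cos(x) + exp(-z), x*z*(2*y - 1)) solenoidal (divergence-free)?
No, ∇·F = x*(2*y - 1) - 2*exp(x + z)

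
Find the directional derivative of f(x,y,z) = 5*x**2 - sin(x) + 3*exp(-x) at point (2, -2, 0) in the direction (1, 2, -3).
sqrt(14)*(-3 - (-20 + cos(2))*exp(2))*exp(-2)/14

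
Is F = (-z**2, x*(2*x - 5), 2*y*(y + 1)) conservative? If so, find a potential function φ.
No, ∇×F = (4*y + 2, -2*z, 4*x - 5) ≠ 0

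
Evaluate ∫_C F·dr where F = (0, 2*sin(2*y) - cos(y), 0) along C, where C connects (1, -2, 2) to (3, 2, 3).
-2*sin(2)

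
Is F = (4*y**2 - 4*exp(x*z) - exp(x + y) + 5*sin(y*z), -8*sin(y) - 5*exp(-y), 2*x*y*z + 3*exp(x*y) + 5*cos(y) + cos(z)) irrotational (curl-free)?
No, ∇×F = (2*x*z + 3*x*exp(x*y) - 5*sin(y), -4*x*exp(x*z) - 2*y*z - 3*y*exp(x*y) + 5*y*cos(y*z), -8*y - 5*z*cos(y*z) + exp(x + y))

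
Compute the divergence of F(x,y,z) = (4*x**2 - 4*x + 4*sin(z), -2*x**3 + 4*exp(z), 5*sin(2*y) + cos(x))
8*x - 4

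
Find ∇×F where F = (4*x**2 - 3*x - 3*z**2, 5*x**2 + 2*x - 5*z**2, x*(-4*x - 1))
(10*z, 8*x - 6*z + 1, 10*x + 2)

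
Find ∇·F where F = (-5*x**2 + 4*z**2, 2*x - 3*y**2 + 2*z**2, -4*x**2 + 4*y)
-10*x - 6*y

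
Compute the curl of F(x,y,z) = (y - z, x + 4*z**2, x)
(-8*z, -2, 0)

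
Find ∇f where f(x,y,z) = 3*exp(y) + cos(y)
(0, 3*exp(y) - sin(y), 0)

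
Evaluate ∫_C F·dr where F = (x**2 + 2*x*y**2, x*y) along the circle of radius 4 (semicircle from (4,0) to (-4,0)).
0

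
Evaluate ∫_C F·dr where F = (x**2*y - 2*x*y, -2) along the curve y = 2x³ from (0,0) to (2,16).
-544/15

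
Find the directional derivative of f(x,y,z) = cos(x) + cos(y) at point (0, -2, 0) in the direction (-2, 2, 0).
sqrt(2)*sin(2)/2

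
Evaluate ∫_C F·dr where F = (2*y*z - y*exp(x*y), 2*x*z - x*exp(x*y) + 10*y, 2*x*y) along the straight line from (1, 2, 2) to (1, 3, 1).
-exp(3) + exp(2) + 23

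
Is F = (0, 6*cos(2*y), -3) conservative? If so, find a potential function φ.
Yes, F is conservative. φ = -3*z + 3*sin(2*y)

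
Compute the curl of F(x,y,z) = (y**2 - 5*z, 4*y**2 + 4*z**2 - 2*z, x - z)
(2 - 8*z, -6, -2*y)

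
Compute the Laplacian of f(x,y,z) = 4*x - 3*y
0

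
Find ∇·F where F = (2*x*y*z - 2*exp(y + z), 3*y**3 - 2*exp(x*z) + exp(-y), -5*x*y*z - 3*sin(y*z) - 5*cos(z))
-5*x*y + 9*y**2 + 2*y*z - 3*y*cos(y*z) + 5*sin(z) - exp(-y)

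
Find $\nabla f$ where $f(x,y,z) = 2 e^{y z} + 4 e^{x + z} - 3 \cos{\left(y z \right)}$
(4*exp(x + z), z*(2*exp(y*z) + 3*sin(y*z)), 2*y*exp(y*z) + 3*y*sin(y*z) + 4*exp(x + z))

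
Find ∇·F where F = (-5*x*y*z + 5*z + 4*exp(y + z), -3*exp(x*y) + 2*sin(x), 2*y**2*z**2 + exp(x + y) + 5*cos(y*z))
-3*x*exp(x*y) + 4*y**2*z - 5*y*z - 5*y*sin(y*z)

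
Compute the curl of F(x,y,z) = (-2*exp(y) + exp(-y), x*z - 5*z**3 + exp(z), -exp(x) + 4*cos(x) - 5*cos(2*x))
(-x + 15*z**2 - exp(z), exp(x) + 4*sin(x) - 10*sin(2*x), z + sinh(y) + 3*cosh(y))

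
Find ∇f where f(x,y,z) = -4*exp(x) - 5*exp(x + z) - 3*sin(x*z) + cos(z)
(-3*z*cos(x*z) - 4*exp(x) - 5*exp(x + z), 0, -3*x*cos(x*z) - 5*exp(x + z) - sin(z))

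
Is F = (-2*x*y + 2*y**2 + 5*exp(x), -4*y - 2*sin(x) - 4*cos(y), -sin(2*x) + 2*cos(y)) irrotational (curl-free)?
No, ∇×F = (-2*sin(y), 2*cos(2*x), 2*x - 4*y - 2*cos(x))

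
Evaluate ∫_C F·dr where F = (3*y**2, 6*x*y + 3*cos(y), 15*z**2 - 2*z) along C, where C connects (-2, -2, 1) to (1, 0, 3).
3*sin(2) + 146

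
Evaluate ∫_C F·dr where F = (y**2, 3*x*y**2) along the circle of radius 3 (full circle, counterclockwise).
243*pi/4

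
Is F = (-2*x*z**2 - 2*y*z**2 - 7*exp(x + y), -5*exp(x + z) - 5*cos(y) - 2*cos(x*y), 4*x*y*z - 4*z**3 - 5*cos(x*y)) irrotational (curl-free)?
No, ∇×F = (4*x*z + 5*x*sin(x*y) + 5*exp(x + z), -4*x*z - 8*y*z - 5*y*sin(x*y), 2*y*sin(x*y) + 2*z**2 + 7*exp(x + y) - 5*exp(x + z))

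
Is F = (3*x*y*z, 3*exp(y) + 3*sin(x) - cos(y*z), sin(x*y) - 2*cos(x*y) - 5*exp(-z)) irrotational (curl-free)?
No, ∇×F = (2*x*sin(x*y) + x*cos(x*y) - y*sin(y*z), y*(3*x - 2*sin(x*y) - cos(x*y)), -3*x*z + 3*cos(x))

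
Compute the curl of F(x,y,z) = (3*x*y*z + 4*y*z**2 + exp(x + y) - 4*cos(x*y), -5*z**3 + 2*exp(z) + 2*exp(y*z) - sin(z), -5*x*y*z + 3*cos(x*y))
(-5*x*z - 3*x*sin(x*y) - 2*y*exp(y*z) + 15*z**2 - 2*exp(z) + cos(z), y*(3*x + 13*z + 3*sin(x*y)), -3*x*z - 4*x*sin(x*y) - 4*z**2 - exp(x + y))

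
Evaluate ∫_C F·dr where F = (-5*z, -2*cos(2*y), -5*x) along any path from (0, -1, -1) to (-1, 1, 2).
10 - 2*sin(2)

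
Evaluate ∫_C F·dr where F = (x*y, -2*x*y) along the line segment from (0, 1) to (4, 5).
-88/3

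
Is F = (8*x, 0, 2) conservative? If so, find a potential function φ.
Yes, F is conservative. φ = 4*x**2 + 2*z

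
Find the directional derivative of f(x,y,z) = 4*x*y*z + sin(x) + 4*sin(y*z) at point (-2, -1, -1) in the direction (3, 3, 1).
sqrt(19)*(-16*cos(1) + 3*cos(2) + 44)/19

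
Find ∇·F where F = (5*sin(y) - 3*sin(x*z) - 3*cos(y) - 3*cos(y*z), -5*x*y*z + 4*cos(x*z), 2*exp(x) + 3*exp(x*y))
-z*(5*x + 3*cos(x*z))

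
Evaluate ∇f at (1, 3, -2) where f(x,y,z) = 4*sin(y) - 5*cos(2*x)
(10*sin(2), 4*cos(3), 0)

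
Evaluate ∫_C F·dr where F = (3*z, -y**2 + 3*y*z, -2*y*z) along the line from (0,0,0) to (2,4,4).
12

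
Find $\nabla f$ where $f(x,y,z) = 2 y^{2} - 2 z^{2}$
(0, 4*y, -4*z)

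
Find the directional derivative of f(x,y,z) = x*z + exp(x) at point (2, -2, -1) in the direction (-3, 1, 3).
3*sqrt(19)*(3 - exp(2))/19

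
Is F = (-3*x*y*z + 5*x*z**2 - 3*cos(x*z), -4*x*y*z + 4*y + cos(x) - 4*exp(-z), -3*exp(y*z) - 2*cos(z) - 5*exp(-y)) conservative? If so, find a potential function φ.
No, ∇×F = (4*x*y - 3*z*exp(y*z) - 4*exp(-z) + 5*exp(-y), x*(-3*y + 10*z + 3*sin(x*z)), 3*x*z - 4*y*z - sin(x)) ≠ 0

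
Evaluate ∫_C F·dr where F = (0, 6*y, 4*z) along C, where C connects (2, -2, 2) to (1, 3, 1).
9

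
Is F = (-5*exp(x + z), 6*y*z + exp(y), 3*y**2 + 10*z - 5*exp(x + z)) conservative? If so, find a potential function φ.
Yes, F is conservative. φ = 3*y**2*z + 5*z**2 + exp(y) - 5*exp(x + z)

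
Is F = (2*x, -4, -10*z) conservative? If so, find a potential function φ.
Yes, F is conservative. φ = x**2 - 4*y - 5*z**2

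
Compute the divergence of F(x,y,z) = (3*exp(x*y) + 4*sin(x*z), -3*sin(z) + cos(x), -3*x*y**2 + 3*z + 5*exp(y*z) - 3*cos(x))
3*y*exp(x*y) + 5*y*exp(y*z) + 4*z*cos(x*z) + 3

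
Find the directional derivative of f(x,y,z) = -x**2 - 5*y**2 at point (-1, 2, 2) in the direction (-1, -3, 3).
58*sqrt(19)/19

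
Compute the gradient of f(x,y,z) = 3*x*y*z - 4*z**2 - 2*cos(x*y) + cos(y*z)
(y*(3*z + 2*sin(x*y)), 3*x*z + 2*x*sin(x*y) - z*sin(y*z), 3*x*y - y*sin(y*z) - 8*z)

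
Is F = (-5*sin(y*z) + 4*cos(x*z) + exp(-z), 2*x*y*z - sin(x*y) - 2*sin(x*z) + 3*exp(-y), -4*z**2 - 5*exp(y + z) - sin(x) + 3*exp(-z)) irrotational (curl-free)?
No, ∇×F = (-2*x*y + 2*x*cos(x*z) - 5*exp(y + z), -4*x*sin(x*z) - 5*y*cos(y*z) + cos(x) - exp(-z), 2*y*z - y*cos(x*y) - 2*z*cos(x*z) + 5*z*cos(y*z))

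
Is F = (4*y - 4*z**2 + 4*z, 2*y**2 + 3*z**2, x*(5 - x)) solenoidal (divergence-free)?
No, ∇·F = 4*y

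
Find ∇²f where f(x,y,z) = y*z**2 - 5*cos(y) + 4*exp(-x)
2*y + 5*cos(y) + 4*exp(-x)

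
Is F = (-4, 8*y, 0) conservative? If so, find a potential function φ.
Yes, F is conservative. φ = -4*x + 4*y**2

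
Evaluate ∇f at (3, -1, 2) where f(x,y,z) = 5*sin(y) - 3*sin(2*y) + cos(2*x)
(-2*sin(6), -6*cos(2) + 5*cos(1), 0)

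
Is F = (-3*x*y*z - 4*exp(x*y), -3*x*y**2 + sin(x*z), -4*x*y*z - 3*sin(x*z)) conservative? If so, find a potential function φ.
No, ∇×F = (-x*(4*z + cos(x*z)), -3*x*y + 4*y*z + 3*z*cos(x*z), 3*x*z + 4*x*exp(x*y) - 3*y**2 + z*cos(x*z)) ≠ 0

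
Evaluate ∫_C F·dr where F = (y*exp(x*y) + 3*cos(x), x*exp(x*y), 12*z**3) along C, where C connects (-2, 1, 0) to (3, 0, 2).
-exp(-2) + 3*sin(3) + 3*sin(2) + 49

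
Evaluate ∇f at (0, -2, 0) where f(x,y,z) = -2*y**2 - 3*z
(0, 8, -3)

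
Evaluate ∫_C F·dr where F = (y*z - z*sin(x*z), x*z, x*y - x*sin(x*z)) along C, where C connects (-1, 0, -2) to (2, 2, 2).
cos(4) - cos(2) + 8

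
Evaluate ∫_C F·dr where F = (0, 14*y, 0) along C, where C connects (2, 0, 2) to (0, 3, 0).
63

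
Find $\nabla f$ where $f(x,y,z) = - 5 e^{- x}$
(5*exp(-x), 0, 0)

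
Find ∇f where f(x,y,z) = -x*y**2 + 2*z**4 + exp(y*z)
(-y**2, -2*x*y + z*exp(y*z), y*exp(y*z) + 8*z**3)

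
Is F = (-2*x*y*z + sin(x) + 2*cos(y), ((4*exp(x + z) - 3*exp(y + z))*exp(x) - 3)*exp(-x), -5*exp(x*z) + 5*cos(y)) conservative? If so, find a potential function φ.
No, ∇×F = (-4*exp(x + z) + 3*exp(y + z) - 5*sin(y), -2*x*y + 5*z*exp(x*z), 2*x*z + 4*exp(x + z) + 2*sin(y) + 3*exp(-x)) ≠ 0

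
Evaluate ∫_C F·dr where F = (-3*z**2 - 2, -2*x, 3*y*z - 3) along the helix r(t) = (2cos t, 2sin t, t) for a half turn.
-16 - pi + 6*pi**2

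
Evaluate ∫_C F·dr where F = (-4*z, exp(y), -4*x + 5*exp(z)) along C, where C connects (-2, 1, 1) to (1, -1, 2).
-6*E - 16 + exp(-1) + 5*exp(2)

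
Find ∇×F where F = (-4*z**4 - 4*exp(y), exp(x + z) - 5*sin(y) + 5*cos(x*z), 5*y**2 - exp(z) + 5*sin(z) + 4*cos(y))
(5*x*sin(x*z) + 10*y - exp(x + z) - 4*sin(y), -16*z**3, -5*z*sin(x*z) + 4*exp(y) + exp(x + z))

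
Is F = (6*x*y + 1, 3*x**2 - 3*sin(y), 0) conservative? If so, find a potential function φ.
Yes, F is conservative. φ = 3*x**2*y + x + 3*cos(y)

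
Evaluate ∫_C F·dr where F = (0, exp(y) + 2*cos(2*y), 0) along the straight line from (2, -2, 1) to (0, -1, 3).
-sin(2) + sin(4) - exp(-2) + exp(-1)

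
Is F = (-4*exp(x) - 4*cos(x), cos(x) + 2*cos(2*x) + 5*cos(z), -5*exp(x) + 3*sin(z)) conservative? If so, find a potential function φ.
No, ∇×F = (5*sin(z), 5*exp(x), -(8*cos(x) + 1)*sin(x)) ≠ 0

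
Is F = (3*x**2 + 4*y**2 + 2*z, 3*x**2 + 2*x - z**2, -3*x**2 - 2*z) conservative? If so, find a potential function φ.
No, ∇×F = (2*z, 6*x + 2, 6*x - 8*y + 2) ≠ 0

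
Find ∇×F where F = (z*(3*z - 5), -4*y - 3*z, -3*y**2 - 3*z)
(3 - 6*y, 6*z - 5, 0)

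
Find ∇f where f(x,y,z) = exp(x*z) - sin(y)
(z*exp(x*z), -cos(y), x*exp(x*z))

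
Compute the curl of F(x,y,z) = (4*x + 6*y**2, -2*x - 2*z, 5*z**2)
(2, 0, -12*y - 2)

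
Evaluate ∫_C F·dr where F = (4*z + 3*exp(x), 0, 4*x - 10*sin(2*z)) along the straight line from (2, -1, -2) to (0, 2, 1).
-3*exp(2) + 5*cos(2) - 5*cos(4) + 19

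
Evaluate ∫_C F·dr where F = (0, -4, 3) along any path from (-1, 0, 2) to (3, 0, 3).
3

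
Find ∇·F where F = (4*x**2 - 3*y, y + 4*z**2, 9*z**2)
8*x + 18*z + 1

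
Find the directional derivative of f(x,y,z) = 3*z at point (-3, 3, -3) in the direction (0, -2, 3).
9*sqrt(13)/13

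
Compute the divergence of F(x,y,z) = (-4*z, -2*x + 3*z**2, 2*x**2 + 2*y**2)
0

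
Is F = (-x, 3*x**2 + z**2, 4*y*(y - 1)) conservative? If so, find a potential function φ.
No, ∇×F = (8*y - 2*z - 4, 0, 6*x) ≠ 0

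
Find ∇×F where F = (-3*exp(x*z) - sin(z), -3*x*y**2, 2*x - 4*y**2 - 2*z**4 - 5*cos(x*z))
(-8*y, -3*x*exp(x*z) - 5*z*sin(x*z) - cos(z) - 2, -3*y**2)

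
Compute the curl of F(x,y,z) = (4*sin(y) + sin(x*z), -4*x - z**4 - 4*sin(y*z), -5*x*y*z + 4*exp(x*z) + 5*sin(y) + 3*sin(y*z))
(-5*x*z + 4*y*cos(y*z) + 4*z**3 + 3*z*cos(y*z) + 5*cos(y), x*cos(x*z) + 5*y*z - 4*z*exp(x*z), -4*cos(y) - 4)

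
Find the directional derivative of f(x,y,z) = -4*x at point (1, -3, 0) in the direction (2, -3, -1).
-4*sqrt(14)/7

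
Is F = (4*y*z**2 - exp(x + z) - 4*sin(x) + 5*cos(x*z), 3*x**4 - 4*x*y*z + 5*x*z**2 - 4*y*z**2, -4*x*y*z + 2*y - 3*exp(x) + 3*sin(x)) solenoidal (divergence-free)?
No, ∇·F = -4*x*y - 4*x*z - 4*z**2 - 5*z*sin(x*z) - exp(x + z) - 4*cos(x)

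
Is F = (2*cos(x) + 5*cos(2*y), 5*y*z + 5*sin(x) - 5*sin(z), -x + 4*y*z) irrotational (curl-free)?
No, ∇×F = (-5*y + 4*z + 5*cos(z), 1, 10*sin(2*y) + 5*cos(x))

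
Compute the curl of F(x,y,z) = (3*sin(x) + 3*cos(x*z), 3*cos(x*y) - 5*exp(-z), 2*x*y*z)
(2*x*z - 5*exp(-z), -3*x*sin(x*z) - 2*y*z, -3*y*sin(x*y))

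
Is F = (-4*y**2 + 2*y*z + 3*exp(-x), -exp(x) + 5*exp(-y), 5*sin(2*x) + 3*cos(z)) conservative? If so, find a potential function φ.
No, ∇×F = (0, 2*y - 10*cos(2*x), 8*y - 2*z - exp(x)) ≠ 0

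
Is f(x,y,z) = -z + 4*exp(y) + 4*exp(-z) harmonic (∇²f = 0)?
No, ∇²f = 4*exp(y) + 4*exp(-z)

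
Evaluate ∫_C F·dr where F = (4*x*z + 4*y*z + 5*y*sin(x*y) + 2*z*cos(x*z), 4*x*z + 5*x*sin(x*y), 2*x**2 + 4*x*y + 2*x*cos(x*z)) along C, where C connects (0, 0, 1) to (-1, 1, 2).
-5*cos(1) - 2*sin(2) + 1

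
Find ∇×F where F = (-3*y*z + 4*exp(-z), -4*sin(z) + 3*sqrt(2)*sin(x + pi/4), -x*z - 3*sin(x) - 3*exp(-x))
(4*cos(z), -3*y + z + 3*cos(x) - 4*exp(-z) - 3*exp(-x), 3*z + 3*sqrt(2)*cos(x + pi/4))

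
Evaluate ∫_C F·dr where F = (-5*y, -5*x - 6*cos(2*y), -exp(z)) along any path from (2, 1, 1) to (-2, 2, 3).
-exp(3) - 3*sin(4) + E + 3*sin(2) + 30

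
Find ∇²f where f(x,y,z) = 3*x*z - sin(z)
sin(z)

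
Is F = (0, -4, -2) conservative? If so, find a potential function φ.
Yes, F is conservative. φ = -4*y - 2*z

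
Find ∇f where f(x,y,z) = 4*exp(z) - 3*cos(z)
(0, 0, 4*exp(z) + 3*sin(z))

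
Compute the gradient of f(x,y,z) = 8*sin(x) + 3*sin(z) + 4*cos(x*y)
(-4*y*sin(x*y) + 8*cos(x), -4*x*sin(x*y), 3*cos(z))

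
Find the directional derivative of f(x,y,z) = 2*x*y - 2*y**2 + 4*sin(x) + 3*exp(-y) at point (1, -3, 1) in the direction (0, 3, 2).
3*sqrt(13)*(14 - 3*exp(3))/13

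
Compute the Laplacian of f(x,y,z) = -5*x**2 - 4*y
-10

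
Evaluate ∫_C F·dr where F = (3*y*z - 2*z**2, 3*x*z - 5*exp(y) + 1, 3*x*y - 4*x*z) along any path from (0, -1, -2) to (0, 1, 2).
2 - 10*sinh(1)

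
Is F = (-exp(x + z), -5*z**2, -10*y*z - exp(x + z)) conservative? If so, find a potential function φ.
Yes, F is conservative. φ = -5*y*z**2 - exp(x + z)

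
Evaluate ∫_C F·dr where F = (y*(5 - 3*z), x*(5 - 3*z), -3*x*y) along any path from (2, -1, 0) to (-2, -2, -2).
54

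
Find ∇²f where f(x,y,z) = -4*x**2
-8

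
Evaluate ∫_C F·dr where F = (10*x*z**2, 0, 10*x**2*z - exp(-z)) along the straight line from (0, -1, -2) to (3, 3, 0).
1 - exp(2)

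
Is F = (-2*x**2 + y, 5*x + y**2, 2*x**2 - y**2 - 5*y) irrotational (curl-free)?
No, ∇×F = (-2*y - 5, -4*x, 4)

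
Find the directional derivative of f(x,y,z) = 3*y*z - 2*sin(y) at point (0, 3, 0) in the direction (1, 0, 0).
0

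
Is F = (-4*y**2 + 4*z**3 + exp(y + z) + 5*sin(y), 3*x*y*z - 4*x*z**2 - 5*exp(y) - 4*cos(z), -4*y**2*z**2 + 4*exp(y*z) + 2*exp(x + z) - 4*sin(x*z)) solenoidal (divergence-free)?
No, ∇·F = 3*x*z - 4*x*cos(x*z) - 8*y**2*z + 4*y*exp(y*z) - 5*exp(y) + 2*exp(x + z)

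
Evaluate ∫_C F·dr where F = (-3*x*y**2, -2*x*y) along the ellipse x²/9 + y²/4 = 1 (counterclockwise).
0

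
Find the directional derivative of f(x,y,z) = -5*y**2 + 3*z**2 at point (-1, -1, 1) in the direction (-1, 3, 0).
3*sqrt(10)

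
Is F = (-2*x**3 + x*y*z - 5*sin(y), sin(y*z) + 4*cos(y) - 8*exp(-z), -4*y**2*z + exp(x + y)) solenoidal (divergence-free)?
No, ∇·F = -6*x**2 - 4*y**2 + y*z + z*cos(y*z) - 4*sin(y)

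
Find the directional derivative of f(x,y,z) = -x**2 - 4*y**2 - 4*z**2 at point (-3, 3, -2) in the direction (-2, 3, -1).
-50*sqrt(14)/7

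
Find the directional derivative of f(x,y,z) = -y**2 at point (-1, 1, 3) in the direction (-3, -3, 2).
3*sqrt(22)/11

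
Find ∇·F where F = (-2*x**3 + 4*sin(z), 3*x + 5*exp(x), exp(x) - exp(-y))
-6*x**2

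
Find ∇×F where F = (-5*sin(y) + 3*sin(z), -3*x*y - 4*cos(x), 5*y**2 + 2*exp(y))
(10*y + 2*exp(y), 3*cos(z), -3*y + 4*sin(x) + 5*cos(y))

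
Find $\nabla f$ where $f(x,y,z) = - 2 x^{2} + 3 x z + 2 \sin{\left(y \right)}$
(-4*x + 3*z, 2*cos(y), 3*x)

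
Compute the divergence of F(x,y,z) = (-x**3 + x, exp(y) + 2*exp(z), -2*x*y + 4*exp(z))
-3*x**2 + exp(y) + 4*exp(z) + 1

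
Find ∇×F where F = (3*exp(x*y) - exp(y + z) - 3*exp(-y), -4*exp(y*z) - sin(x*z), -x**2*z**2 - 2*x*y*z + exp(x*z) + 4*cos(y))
(-2*x*z + x*cos(x*z) + 4*y*exp(y*z) - 4*sin(y), 2*x*z**2 + 2*y*z - z*exp(x*z) - exp(y + z), -3*x*exp(x*y) - z*cos(x*z) + exp(y + z) - 3*exp(-y))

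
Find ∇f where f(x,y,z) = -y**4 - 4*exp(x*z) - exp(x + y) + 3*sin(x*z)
(-4*z*exp(x*z) + 3*z*cos(x*z) - exp(x + y), -4*y**3 - exp(x + y), x*(-4*exp(x*z) + 3*cos(x*z)))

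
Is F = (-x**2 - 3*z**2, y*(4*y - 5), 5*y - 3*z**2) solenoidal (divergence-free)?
No, ∇·F = -2*x + 8*y - 6*z - 5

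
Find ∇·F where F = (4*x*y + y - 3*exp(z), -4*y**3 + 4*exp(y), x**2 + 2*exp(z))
-12*y**2 + 4*y + 4*exp(y) + 2*exp(z)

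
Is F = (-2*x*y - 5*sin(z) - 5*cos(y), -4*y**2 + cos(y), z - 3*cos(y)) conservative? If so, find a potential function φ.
No, ∇×F = (3*sin(y), -5*cos(z), 2*x - 5*sin(y)) ≠ 0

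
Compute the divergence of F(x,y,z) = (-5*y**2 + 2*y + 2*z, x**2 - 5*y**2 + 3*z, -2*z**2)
-10*y - 4*z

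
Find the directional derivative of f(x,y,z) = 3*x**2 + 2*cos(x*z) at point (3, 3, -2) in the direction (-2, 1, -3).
-sqrt(14)*(5*sin(6) + 18)/7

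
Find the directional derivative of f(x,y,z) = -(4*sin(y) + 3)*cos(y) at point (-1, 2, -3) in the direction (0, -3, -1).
3*sqrt(10)*(-3*sin(2) + 4*cos(4))/10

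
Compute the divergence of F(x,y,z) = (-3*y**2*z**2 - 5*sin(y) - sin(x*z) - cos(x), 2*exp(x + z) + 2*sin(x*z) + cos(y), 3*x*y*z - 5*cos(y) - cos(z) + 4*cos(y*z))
3*x*y - 4*y*sin(y*z) - z*cos(x*z) + sin(x) - sin(y) + sin(z)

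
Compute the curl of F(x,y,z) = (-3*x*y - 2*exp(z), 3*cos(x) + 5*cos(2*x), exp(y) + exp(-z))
(exp(y), -2*exp(z), 3*x - 3*sin(x) - 10*sin(2*x))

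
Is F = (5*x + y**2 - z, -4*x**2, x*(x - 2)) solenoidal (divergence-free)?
No, ∇·F = 5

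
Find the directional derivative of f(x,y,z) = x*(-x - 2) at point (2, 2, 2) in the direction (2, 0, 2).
-3*sqrt(2)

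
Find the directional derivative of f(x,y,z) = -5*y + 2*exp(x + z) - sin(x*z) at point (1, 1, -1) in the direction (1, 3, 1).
-sqrt(11)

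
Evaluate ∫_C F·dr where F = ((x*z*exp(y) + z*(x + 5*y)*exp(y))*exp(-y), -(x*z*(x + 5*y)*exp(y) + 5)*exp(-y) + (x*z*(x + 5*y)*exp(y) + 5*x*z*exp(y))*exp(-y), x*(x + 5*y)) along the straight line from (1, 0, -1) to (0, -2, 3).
-4 + 5*exp(2)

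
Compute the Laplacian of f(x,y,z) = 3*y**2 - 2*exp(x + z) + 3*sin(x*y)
-3*x**2*sin(x*y) - 3*y**2*sin(x*y) - 4*exp(x + z) + 6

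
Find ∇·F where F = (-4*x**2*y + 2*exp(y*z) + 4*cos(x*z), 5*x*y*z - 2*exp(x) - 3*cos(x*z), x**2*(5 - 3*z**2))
-6*x**2*z - 8*x*y + 5*x*z - 4*z*sin(x*z)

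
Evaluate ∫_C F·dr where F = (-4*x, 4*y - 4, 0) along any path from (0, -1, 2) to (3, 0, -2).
-24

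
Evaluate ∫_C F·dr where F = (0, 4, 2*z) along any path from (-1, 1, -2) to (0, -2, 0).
-16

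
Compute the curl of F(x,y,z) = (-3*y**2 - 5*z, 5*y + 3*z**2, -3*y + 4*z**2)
(-6*z - 3, -5, 6*y)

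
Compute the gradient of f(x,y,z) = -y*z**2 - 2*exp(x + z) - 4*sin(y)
(-2*exp(x + z), -z**2 - 4*cos(y), -2*y*z - 2*exp(x + z))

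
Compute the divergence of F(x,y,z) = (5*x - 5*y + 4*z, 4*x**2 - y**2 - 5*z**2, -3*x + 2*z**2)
-2*y + 4*z + 5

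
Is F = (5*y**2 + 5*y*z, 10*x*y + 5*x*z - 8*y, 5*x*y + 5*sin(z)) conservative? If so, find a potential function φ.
Yes, F is conservative. φ = 5*x*y**2 + 5*x*y*z - 4*y**2 - 5*cos(z)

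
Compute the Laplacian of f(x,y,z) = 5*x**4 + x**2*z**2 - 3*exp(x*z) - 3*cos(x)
-3*x**2*exp(x*z) + 62*x**2 - 3*z**2*exp(x*z) + 2*z**2 + 3*cos(x)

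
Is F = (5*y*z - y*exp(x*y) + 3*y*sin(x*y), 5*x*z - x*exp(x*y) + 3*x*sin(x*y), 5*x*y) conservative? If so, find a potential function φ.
Yes, F is conservative. φ = 5*x*y*z - exp(x*y) - 3*cos(x*y)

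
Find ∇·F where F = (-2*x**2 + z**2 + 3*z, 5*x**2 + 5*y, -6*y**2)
5 - 4*x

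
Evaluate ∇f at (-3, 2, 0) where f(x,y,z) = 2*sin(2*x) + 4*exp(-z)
(4*cos(6), 0, -4)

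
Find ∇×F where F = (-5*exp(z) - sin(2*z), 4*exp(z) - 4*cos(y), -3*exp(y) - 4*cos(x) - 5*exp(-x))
(-3*exp(y) - 4*exp(z), -5*exp(z) - 4*sin(x) - 2*cos(2*z) - 5*exp(-x), 0)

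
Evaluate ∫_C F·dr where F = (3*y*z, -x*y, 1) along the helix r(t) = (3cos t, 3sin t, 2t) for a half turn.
-27*pi**2/2 - 18 + 2*pi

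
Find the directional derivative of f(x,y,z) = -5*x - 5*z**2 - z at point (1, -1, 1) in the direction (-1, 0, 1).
-3*sqrt(2)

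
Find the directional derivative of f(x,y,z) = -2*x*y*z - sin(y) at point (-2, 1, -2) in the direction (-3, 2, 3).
-sqrt(22)*(cos(1) + 8)/11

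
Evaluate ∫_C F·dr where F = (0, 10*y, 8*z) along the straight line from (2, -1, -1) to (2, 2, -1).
15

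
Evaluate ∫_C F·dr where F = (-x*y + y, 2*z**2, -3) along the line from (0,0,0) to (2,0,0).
0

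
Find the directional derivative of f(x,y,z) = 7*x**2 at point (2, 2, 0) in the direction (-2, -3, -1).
-4*sqrt(14)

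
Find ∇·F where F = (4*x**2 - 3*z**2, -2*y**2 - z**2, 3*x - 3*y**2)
8*x - 4*y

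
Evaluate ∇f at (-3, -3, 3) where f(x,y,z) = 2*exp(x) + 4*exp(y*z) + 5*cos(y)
(2*exp(-3), 12*exp(-9) + 5*sin(3), -12*exp(-9))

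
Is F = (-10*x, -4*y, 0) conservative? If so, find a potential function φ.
Yes, F is conservative. φ = -5*x**2 - 2*y**2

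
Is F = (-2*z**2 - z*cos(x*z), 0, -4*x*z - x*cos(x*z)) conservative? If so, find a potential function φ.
Yes, F is conservative. φ = -2*x*z**2 - sin(x*z)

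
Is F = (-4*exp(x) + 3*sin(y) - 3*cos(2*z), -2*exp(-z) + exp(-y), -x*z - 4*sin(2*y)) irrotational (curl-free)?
No, ∇×F = (-8*cos(2*y) - 2*exp(-z), z + 6*sin(2*z), -3*cos(y))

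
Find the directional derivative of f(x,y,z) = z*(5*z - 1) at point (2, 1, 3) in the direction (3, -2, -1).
-29*sqrt(14)/14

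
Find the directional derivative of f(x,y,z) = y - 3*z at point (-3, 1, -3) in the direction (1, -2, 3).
-11*sqrt(14)/14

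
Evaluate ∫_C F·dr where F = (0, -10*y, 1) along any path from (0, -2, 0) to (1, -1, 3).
18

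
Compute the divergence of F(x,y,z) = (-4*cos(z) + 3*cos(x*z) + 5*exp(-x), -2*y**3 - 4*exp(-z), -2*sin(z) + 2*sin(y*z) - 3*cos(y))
-6*y**2 + 2*y*cos(y*z) - 3*z*sin(x*z) - 2*cos(z) - 5*exp(-x)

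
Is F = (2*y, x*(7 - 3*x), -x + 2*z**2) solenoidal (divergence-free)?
No, ∇·F = 4*z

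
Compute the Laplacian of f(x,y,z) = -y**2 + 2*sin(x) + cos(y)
-2*sin(x) - cos(y) - 2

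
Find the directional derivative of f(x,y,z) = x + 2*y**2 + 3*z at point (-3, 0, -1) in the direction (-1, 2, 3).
4*sqrt(14)/7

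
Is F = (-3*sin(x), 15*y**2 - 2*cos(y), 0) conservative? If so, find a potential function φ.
Yes, F is conservative. φ = 5*y**3 - 2*sin(y) + 3*cos(x)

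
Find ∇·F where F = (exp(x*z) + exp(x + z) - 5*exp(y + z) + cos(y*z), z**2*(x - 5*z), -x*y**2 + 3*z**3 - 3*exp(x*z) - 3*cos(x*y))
-3*x*exp(x*z) + 9*z**2 + z*exp(x*z) + exp(x + z)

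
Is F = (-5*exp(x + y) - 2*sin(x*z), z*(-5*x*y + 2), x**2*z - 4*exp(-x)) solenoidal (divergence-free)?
No, ∇·F = x**2 - 5*x*z - 2*z*cos(x*z) - 5*exp(x + y)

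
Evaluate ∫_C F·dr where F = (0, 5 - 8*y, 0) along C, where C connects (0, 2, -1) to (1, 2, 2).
0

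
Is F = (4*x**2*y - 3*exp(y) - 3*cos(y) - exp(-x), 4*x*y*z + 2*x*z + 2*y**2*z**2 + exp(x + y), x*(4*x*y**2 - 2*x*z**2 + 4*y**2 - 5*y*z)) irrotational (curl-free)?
No, ∇×F = (8*x**2*y + 4*x*y - 5*x*z - 2*x - 4*y**2*z, -8*x*y**2 + 4*x*z**2 - 4*y**2 + 5*y*z, -4*x**2 + 4*y*z + 2*z + 3*exp(y) + exp(x + y) - 3*sin(y))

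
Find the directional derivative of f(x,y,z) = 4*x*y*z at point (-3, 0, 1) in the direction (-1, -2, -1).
4*sqrt(6)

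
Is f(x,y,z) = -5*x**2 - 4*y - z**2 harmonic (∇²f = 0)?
No, ∇²f = -12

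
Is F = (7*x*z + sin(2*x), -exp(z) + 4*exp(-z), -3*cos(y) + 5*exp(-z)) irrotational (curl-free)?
No, ∇×F = (exp(z) + 3*sin(y) + 4*exp(-z), 7*x, 0)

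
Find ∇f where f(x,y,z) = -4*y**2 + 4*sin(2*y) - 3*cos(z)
(0, -8*y + 8*cos(2*y), 3*sin(z))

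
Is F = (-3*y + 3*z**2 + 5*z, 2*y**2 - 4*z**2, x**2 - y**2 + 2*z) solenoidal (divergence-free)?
No, ∇·F = 4*y + 2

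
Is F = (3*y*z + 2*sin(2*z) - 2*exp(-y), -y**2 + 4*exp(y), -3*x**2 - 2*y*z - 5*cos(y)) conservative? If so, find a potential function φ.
No, ∇×F = (-2*z + 5*sin(y), 6*x + 3*y + 4*cos(2*z), -3*z - 2*exp(-y)) ≠ 0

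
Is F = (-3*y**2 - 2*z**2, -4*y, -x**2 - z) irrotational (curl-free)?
No, ∇×F = (0, 2*x - 4*z, 6*y)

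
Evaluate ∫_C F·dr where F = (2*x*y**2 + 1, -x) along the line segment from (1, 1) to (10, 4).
888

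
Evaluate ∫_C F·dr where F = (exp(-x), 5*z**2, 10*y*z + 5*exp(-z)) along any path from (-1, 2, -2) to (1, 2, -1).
-30 - 4*E - exp(-1) + 5*exp(2)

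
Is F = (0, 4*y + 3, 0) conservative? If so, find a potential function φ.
Yes, F is conservative. φ = y*(2*y + 3)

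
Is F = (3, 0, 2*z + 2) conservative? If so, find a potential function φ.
Yes, F is conservative. φ = 3*x + z**2 + 2*z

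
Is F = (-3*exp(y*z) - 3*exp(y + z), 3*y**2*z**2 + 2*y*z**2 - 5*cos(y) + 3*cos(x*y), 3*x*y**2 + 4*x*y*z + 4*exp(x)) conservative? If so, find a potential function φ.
No, ∇×F = (6*x*y + 4*x*z - 6*y**2*z - 4*y*z, -3*y**2 - 4*y*z - 3*y*exp(y*z) - 4*exp(x) - 3*exp(y + z), -3*y*sin(x*y) + 3*z*exp(y*z) + 3*exp(y + z)) ≠ 0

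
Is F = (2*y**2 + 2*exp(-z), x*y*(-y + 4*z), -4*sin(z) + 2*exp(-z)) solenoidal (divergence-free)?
No, ∇·F = -2*x*y + 4*x*z - 4*cos(z) - 2*exp(-z)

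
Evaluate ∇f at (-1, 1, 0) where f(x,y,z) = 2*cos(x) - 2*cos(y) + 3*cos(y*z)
(2*sin(1), 2*sin(1), 0)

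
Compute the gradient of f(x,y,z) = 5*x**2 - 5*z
(10*x, 0, -5)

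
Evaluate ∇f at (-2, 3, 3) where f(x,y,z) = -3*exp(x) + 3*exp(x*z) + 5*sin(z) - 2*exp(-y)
(3*(3 - exp(4))*exp(-6), 2*exp(-3), 5*cos(3) - 6*exp(-6))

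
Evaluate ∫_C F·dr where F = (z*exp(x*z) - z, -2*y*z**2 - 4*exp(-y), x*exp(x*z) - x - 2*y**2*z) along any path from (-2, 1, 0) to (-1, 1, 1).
-1 + exp(-1)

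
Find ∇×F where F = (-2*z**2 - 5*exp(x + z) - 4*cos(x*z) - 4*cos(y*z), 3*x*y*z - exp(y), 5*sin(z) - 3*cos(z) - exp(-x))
(-3*x*y, 4*x*sin(x*z) + 4*y*sin(y*z) - 4*z - 5*exp(x + z) - exp(-x), z*(3*y - 4*sin(y*z)))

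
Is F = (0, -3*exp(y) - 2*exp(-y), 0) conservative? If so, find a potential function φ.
Yes, F is conservative. φ = -3*exp(y) + 2*exp(-y)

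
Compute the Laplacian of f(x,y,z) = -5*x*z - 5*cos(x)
5*cos(x)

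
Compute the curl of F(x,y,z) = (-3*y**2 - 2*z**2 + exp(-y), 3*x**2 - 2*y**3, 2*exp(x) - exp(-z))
(0, -4*z - 2*exp(x), 6*x + 6*y + exp(-y))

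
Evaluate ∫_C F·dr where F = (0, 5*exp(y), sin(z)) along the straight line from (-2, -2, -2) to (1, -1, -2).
-(5 - 5*E)*exp(-2)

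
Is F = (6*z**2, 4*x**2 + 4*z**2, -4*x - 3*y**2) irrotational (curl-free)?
No, ∇×F = (-6*y - 8*z, 12*z + 4, 8*x)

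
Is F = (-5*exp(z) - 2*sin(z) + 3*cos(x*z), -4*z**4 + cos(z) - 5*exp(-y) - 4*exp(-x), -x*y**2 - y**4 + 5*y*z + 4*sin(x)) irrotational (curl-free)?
No, ∇×F = (-2*x*y - 4*y**3 + 16*z**3 + 5*z + sin(z), -3*x*sin(x*z) + y**2 - 5*exp(z) - 4*cos(x) - 2*cos(z), 4*exp(-x))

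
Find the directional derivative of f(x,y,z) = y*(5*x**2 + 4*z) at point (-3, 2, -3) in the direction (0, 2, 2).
41*sqrt(2)/2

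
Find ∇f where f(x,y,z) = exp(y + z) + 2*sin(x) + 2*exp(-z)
(2*cos(x), exp(y + z), (exp(y + 2*z) - 2)*exp(-z))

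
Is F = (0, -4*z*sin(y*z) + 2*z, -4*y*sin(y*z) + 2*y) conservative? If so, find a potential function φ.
Yes, F is conservative. φ = 2*y*z + 4*cos(y*z)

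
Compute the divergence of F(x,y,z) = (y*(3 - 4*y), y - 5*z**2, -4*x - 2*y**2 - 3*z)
-2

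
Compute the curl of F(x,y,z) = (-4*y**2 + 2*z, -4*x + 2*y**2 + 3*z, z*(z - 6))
(-3, 2, 8*y - 4)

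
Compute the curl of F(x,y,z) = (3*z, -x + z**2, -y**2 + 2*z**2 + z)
(-2*y - 2*z, 3, -1)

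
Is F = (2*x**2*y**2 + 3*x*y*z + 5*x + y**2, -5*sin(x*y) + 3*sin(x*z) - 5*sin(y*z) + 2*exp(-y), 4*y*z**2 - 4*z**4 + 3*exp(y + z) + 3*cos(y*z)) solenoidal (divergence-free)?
No, ∇·F = 4*x*y**2 - 5*x*cos(x*y) + 11*y*z - 3*y*sin(y*z) - 16*z**3 - 5*z*cos(y*z) + 3*exp(y + z) + 5 - 2*exp(-y)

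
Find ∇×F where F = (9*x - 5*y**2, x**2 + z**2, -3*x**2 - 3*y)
(-2*z - 3, 6*x, 2*x + 10*y)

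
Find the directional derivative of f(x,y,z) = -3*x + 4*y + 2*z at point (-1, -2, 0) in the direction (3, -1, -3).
-sqrt(19)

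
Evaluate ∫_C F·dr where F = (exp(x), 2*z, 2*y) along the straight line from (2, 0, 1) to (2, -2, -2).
8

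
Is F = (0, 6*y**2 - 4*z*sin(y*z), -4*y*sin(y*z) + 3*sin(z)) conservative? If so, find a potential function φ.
Yes, F is conservative. φ = 2*y**3 - 3*cos(z) + 4*cos(y*z)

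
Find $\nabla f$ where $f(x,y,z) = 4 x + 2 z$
(4, 0, 2)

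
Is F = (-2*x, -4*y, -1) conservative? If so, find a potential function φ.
Yes, F is conservative. φ = -x**2 - 2*y**2 - z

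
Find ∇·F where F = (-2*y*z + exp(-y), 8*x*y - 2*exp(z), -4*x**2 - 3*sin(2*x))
8*x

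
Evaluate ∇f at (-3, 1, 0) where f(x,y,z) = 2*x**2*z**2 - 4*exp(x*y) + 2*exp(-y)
(-4*exp(-3), 2*(6 - exp(2))*exp(-3), 0)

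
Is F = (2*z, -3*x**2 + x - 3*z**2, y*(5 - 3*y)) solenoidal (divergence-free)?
Yes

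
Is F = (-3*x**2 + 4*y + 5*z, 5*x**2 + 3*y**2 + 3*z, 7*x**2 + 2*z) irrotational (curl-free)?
No, ∇×F = (-3, 5 - 14*x, 10*x - 4)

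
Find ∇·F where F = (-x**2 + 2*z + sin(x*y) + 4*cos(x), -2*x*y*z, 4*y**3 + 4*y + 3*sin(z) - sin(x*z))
-2*x*z - x*cos(x*z) - 2*x + y*cos(x*y) - 4*sin(x) + 3*cos(z)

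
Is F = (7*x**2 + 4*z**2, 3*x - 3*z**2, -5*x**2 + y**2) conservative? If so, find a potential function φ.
No, ∇×F = (2*y + 6*z, 10*x + 8*z, 3) ≠ 0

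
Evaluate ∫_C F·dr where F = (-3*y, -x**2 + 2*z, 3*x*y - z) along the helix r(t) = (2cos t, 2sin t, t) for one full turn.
2*pi*(6 - pi)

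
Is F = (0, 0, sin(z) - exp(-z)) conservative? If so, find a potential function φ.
Yes, F is conservative. φ = -cos(z) + exp(-z)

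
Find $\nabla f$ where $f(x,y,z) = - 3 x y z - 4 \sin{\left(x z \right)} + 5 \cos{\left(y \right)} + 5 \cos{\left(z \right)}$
(-z*(3*y + 4*cos(x*z)), -3*x*z - 5*sin(y), -3*x*y - 4*x*cos(x*z) - 5*sin(z))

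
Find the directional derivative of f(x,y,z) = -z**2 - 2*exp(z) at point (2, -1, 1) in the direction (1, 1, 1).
2*sqrt(3)*(-E - 1)/3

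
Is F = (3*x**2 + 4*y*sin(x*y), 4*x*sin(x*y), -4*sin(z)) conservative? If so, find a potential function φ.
Yes, F is conservative. φ = x**3 + 4*cos(z) - 4*cos(x*y)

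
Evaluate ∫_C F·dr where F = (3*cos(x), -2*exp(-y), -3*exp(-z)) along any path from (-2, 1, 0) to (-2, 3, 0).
2*(1 - exp(2))*exp(-3)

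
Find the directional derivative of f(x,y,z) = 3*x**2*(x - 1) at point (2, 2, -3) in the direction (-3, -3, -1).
-72*sqrt(19)/19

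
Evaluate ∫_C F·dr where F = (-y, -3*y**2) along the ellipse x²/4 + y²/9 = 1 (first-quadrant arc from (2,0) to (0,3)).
-27 + 3*pi/2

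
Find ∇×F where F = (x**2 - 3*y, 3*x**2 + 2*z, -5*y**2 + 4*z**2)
(-10*y - 2, 0, 6*x + 3)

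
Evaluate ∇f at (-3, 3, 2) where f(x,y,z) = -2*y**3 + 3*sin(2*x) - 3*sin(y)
(6*cos(6), -54 - 3*cos(3), 0)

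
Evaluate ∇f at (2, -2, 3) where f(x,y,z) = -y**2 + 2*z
(0, 4, 2)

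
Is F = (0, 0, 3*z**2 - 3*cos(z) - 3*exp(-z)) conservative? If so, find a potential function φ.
Yes, F is conservative. φ = z**3 - 3*sin(z) + 3*exp(-z)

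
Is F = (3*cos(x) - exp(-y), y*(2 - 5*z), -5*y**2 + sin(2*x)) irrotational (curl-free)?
No, ∇×F = (-5*y, -2*cos(2*x), -exp(-y))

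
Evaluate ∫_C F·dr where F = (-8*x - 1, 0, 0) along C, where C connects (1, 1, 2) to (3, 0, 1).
-34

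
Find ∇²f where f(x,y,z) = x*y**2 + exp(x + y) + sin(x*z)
-x**2*sin(x*z) + 2*x - z**2*sin(x*z) + 2*exp(x + y)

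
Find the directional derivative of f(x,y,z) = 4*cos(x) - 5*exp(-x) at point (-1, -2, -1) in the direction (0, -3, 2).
0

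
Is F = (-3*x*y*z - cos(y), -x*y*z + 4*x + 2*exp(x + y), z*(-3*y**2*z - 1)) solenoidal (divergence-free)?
No, ∇·F = -x*z - 6*y**2*z - 3*y*z + 2*exp(x + y) - 1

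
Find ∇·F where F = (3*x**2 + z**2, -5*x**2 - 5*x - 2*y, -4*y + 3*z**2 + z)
6*x + 6*z - 1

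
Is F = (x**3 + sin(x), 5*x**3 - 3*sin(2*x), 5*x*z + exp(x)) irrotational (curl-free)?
No, ∇×F = (0, -5*z - exp(x), 15*x**2 - 6*cos(2*x))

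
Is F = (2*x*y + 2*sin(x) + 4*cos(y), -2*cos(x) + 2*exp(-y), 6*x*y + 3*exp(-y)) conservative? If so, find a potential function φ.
No, ∇×F = (6*x - 3*exp(-y), -6*y, -2*x + 2*sin(x) + 4*sin(y)) ≠ 0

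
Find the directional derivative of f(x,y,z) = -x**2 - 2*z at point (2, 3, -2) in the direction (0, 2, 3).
-6*sqrt(13)/13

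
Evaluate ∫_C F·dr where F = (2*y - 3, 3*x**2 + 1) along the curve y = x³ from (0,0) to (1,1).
3/10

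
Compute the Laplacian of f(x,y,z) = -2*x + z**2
2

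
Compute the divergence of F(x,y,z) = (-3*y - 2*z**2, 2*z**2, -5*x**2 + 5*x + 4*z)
4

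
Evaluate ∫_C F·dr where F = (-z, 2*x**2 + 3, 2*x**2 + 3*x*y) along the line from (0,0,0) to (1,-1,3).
-37/6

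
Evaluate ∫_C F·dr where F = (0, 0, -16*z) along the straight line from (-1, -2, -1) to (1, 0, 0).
8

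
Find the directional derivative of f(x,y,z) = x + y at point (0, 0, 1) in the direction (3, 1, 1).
4*sqrt(11)/11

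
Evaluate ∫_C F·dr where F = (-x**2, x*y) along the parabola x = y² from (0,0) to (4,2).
-52/3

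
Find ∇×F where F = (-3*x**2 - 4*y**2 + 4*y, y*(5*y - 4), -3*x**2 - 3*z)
(0, 6*x, 8*y - 4)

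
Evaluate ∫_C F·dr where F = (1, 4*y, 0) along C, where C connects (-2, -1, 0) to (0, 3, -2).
18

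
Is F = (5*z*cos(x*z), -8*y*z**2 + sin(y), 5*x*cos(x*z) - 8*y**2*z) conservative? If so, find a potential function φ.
Yes, F is conservative. φ = -4*y**2*z**2 + 5*sin(x*z) - cos(y)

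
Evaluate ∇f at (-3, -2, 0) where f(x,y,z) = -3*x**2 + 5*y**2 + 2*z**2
(18, -20, 0)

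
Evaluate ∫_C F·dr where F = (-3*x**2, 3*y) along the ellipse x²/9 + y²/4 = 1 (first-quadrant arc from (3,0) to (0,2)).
33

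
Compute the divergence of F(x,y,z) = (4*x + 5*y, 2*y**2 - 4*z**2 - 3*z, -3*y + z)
4*y + 5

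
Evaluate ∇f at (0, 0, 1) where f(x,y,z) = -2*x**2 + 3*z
(0, 0, 3)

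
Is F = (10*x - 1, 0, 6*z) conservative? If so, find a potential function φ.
Yes, F is conservative. φ = 5*x**2 - x + 3*z**2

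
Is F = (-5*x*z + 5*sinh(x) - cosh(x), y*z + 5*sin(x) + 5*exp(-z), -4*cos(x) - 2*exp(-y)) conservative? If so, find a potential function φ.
No, ∇×F = (-y + 5*exp(-z) + 2*exp(-y), -5*x - 4*sin(x), 5*cos(x)) ≠ 0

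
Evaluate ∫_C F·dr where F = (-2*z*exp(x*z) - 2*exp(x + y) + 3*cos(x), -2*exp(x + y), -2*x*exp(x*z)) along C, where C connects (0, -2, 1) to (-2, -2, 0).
-3*sin(2) - 2*exp(-4) + 2*exp(-2)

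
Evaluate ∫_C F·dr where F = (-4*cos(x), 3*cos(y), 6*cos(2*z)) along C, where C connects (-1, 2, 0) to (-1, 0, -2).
-3*sin(2) - 3*sin(4)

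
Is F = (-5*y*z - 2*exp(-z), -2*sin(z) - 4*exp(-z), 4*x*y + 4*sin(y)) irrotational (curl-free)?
No, ∇×F = (4*x + 4*cos(y) + 2*cos(z) - 4*exp(-z), -9*y + 2*exp(-z), 5*z)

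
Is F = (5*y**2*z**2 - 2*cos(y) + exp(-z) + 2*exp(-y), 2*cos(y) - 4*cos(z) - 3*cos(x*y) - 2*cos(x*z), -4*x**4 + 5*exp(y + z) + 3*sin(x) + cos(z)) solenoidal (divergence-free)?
No, ∇·F = 3*x*sin(x*y) + 5*exp(y + z) - 2*sin(y) - sin(z)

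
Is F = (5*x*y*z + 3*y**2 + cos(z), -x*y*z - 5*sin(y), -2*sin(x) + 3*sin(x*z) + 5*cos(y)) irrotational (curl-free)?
No, ∇×F = (x*y - 5*sin(y), 5*x*y - 3*z*cos(x*z) - sin(z) + 2*cos(x), -5*x*z - y*z - 6*y)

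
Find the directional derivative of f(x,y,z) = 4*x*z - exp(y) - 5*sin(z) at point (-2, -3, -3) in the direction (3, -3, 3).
sqrt(3)*(-5*(cos(3) + 4)*exp(3) + 1)*exp(-3)/3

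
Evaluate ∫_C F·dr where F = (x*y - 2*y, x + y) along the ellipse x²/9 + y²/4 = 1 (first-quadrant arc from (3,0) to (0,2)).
-4 + 9*pi/2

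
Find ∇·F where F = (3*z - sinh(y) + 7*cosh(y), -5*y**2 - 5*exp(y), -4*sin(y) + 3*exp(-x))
-10*y - 5*exp(y)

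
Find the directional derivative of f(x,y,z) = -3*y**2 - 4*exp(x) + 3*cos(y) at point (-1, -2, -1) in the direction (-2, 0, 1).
8*sqrt(5)*exp(-1)/5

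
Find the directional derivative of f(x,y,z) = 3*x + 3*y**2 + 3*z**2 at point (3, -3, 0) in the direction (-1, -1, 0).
15*sqrt(2)/2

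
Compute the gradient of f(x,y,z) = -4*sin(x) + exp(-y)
(-4*cos(x), -exp(-y), 0)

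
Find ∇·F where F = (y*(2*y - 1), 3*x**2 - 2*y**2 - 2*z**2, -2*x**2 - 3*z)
-4*y - 3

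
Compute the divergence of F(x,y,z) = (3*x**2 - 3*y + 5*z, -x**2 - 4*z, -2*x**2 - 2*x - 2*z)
6*x - 2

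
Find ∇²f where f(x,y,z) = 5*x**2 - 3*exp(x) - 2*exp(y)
-3*exp(x) - 2*exp(y) + 10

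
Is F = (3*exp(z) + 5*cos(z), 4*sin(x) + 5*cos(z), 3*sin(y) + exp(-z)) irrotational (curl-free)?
No, ∇×F = (5*sin(z) + 3*cos(y), 3*exp(z) - 5*sin(z), 4*cos(x))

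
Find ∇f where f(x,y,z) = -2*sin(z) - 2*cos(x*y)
(2*y*sin(x*y), 2*x*sin(x*y), -2*cos(z))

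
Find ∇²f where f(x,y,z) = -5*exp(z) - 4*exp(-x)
-5*exp(z) - 4*exp(-x)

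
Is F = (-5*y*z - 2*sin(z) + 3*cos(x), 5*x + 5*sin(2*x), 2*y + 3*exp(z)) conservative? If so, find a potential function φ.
No, ∇×F = (2, -5*y - 2*cos(z), 5*z + 10*cos(2*x) + 5) ≠ 0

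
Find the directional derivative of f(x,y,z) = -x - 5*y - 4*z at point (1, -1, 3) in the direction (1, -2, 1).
5*sqrt(6)/6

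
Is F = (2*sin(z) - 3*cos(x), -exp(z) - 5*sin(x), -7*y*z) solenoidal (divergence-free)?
No, ∇·F = -7*y + 3*sin(x)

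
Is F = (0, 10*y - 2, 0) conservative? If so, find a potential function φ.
Yes, F is conservative. φ = y*(5*y - 2)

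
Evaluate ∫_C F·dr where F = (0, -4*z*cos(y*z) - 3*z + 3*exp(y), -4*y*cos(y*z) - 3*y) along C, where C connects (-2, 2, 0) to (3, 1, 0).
3*E*(1 - E)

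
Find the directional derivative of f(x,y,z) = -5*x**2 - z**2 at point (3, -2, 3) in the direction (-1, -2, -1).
6*sqrt(6)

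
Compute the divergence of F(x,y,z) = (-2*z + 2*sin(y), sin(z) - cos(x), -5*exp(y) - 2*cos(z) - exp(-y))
2*sin(z)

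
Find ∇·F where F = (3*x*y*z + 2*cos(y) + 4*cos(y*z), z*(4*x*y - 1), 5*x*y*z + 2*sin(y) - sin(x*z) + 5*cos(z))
5*x*y + 4*x*z - x*cos(x*z) + 3*y*z - 5*sin(z)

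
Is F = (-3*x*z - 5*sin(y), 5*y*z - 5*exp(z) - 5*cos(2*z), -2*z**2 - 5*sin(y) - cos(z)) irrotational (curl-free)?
No, ∇×F = (-5*y + 5*exp(z) - 10*sin(2*z) - 5*cos(y), -3*x, 5*cos(y))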